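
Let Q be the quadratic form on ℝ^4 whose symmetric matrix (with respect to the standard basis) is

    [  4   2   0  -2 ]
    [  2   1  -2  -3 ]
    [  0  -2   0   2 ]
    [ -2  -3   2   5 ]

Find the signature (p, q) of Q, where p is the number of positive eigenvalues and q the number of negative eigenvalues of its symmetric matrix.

By Sylvester's law of inertia any congruent diagonalization of A has 2 positive, 1 negative and 1 zero entries.

(2, 1)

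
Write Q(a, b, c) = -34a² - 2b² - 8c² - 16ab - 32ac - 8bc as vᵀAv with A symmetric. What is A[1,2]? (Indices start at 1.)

-8

The coefficient of a·b in Q is -16. For a symmetric A this equals A[1,2] + A[2,1] = 2·A[1,2].
So A[1,2] = -16/2 = -8.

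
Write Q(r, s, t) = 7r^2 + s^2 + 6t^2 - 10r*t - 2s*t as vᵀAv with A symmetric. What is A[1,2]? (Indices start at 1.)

The coefficient of r·s in Q is 0. For a symmetric A this equals A[1,2] + A[2,1] = 2·A[1,2].
So A[1,2] = 0/2 = 0.

0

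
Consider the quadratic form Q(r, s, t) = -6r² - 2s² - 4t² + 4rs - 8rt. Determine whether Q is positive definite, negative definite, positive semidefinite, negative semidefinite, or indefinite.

negative semidefinite

The associated matrix is A = [[-6, 2, -4], [2, -2, 0], [-4, 0, -4]].
Congruent diagonalization of A (simultaneous row and column reduction) yields pivots -6, -4/3, 0.
So there are 2 negative, 1 zero pivots.
Hence Q is negative semidefinite.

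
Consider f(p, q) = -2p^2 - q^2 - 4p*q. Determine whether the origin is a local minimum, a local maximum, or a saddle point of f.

The Hessian at the origin is H = [[-4, -4], [-4, -2]].
det H = -4·-2 − (-4)² = -8 < 0, so H is indefinite.
Therefore the origin is a saddle point.

saddle point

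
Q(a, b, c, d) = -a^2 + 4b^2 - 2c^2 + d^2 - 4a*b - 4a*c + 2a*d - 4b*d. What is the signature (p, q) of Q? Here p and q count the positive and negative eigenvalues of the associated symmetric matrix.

(1, 1)

The associated matrix is A = [[-1, -2, -2, 1], [-2, 4, 0, -2], [-2, 0, -2, 0], [1, -2, 0, 1]].
Congruent diagonalization of A (simultaneous row and column reduction) yields pivots -1, 8, 0, 0.
So there are 1 positive, 1 negative, 2 zero pivots.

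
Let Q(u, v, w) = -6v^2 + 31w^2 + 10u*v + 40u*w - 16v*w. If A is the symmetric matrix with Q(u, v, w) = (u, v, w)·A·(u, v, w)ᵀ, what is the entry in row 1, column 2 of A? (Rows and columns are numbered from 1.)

5

The coefficient of u·v in Q is 10. For a symmetric A this equals A[1,2] + A[2,1] = 2·A[1,2].
So A[1,2] = 10/2 = 5.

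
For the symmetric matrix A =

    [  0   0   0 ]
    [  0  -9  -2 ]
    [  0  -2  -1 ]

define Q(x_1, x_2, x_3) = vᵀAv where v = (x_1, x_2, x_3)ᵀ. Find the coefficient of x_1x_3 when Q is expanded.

0

The coefficient of x_1x_3 is A[1,3] + A[3,1] = 2·0 = 0.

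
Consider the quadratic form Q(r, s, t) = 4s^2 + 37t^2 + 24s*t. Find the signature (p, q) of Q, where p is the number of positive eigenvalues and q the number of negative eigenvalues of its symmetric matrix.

(2, 0)

The symmetric matrix is A = [[0, 0, 0], [0, 4, 12], [0, 12, 37]].
Congruent diagonalization of A (simultaneous row and column reduction) yields pivots 0, 4, 1.
Counting signs: 2 positive, 1 zero.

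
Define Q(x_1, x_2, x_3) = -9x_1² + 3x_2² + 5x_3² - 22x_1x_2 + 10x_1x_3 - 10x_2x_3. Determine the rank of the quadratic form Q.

The symmetric matrix is A = [[-9, -11, 5], [-11, 3, -5], [5, -5, 5]].
Applying the same elementary operations to the rows and columns of A produces a congruent diagonal matrix with entries -9, 148/9, 10/37.
That gives 2 positive, 1 negative pivots.
The rank is the number of nonzero pivots: 3.

3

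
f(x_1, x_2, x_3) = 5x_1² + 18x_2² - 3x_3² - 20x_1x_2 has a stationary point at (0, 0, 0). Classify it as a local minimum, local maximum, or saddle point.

The Hessian at the origin is H = [[10, -20, 0], [-20, 36, 0], [0, 0, -6]].
Symmetric row and column elimination reduces H to a congruent diagonal form with pivots 10, -4, -6.
That gives 1 positive, 2 negative pivots.
H is indefinite, so the origin is a saddle point.

saddle point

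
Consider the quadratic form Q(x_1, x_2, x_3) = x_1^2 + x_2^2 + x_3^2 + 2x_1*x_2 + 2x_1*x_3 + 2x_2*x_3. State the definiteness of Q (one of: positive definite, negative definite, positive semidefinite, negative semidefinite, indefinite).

The symmetric matrix is A = [[1, 1, 1], [1, 1, 1], [1, 1, 1]].
Applying the same elementary operations to the rows and columns of A produces a congruent diagonal matrix with entries 1, 0, 0.
That gives 1 positive, 2 zero pivots.
Hence Q is positive semidefinite.

positive semidefinite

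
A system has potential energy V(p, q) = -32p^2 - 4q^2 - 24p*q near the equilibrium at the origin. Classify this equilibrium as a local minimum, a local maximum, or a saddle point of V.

The Hessian at the origin is H = [[-64, -24], [-24, -8]].
det H = -64·-8 − (-24)² = -64 < 0, so H is indefinite.
Therefore the origin is a saddle point.

saddle point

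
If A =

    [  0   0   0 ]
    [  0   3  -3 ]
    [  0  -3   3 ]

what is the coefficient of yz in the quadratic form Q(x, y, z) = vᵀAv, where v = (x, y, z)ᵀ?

-6

The coefficient of yz is A[2,3] + A[3,2] = 2·(-3) = -6.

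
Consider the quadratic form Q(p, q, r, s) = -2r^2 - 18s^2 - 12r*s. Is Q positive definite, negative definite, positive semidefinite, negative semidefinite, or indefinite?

Write A = [[0, 0, 0, 0], [0, 0, 0, 0], [0, 0, -2, -6], [0, 0, -6, -18]].
Row-reducing A symmetrically gives the diagonal entries 0, 0, -2, 0.
That gives 1 negative, 3 zero pivots.
Hence Q is negative semidefinite.

negative semidefinite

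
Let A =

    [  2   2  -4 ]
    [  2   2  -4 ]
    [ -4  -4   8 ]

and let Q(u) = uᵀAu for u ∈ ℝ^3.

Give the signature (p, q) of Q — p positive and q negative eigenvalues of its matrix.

(1, 0)

Congruent diagonalization of A (simultaneous row and column reduction) yields pivots 2, 0, 0.
So there are 1 positive, 2 zero pivots.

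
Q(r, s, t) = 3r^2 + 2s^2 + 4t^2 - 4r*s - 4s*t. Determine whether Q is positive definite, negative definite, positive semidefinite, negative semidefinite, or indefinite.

indefinite

The symmetric matrix is A = [[3, -2, 0], [-2, 2, -2], [0, -2, 4]].
Row-reducing A symmetrically gives the diagonal entries 3, 2/3, -2.
That gives 2 positive, 1 negative pivots.
Hence Q is indefinite.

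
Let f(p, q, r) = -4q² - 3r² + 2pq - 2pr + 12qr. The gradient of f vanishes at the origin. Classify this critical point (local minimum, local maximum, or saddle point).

The Hessian at the origin is H = [[0, 2, -2], [2, -8, 12], [-2, 12, -6]].
H is indefinite, so the origin is a saddle point.

saddle point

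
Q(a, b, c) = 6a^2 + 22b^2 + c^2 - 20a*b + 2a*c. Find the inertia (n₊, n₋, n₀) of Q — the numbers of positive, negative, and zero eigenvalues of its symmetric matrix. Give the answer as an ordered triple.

(3, 0, 0)

The symmetric matrix is A = [[6, -10, 1], [-10, 22, 0], [1, 0, 1]].
Row-reducing A symmetrically gives the diagonal entries 6, 16/3, 5/16.
So there are 3 positive pivots.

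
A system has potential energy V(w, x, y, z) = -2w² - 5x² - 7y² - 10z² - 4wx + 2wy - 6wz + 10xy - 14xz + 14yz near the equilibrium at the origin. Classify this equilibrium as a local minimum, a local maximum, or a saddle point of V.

The Hessian at the origin is H = [[-4, -4, 2, -6], [-4, -10, 10, -14], [2, 10, -14, 14], [-6, -14, 14, -20]].
An LDLᵀ factorisation of H has diagonal entries -4, -6, -7/3, -2/7.
So there are 4 negative pivots.
H is negative definite, so the origin is a strict local maximum.

local maximum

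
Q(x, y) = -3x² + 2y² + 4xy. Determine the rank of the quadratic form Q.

2

The symmetric matrix is A = [[-3, 2], [2, 2]].
Congruent diagonalization of A (simultaneous row and column reduction) yields pivots -3, 10/3.
That gives 1 positive, 1 negative pivots.
The rank is the number of nonzero pivots: 2.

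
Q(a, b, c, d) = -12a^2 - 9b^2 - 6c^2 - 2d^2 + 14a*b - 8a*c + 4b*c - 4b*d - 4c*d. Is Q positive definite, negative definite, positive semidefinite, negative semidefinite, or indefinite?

The symmetric matrix is A = [[-12, 7, -4, 0], [7, -9, 2, -2], [-4, 2, -6, -2], [0, -2, -2, -2]].
Symmetric row and column elimination reduces A to a congruent diagonal form with pivots -12, -59/12, -274/59, -60/137.
That gives 4 negative pivots.
Hence Q is negative definite.

negative definite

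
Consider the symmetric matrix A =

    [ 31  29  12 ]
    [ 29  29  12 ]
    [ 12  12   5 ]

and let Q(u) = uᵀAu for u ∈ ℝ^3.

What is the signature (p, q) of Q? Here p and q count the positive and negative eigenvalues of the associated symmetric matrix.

Symmetric row and column elimination reduces A to a congruent diagonal form with pivots 31, 58/31, 1/29.
That gives 3 positive pivots.

(3, 0)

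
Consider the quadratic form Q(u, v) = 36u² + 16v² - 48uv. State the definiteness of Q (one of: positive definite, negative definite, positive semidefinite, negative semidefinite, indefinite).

positive semidefinite

The symmetric matrix of Q is [[36, -24], [-24, 16]].
For the 2×2 matrix [[36, -24], [-24, 16]]: det = 36·16 − (-24)² = 0, trace = 52.
det = 0 so one eigenvalue is zero; the form is semidefinite with the sign of the trace.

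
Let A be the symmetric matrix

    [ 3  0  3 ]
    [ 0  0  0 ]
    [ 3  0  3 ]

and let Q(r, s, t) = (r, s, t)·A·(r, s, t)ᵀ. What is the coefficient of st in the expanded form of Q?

The coefficient of st is A[2,3] + A[3,2] = 2·0 = 0.

0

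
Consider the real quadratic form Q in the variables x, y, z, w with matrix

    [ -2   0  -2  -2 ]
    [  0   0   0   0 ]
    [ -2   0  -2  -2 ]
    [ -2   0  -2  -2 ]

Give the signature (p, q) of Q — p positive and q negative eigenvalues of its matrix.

(0, 1)

Congruent diagonalization of A (simultaneous row and column reduction) yields pivots -2, 0, 0, 0.
That gives 1 negative, 3 zero pivots.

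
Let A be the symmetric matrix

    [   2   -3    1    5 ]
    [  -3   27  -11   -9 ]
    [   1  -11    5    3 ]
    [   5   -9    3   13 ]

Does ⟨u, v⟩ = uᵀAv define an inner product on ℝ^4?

Leading principal minors: Δ_1 = 2, Δ_2 = 45, Δ_3 = 22, Δ_4 = 8.
All leading principal minors are positive, so by Sylvester's criterion Q is positive definite.
⟨·,·⟩ is an inner product exactly when A is positive definite.

yes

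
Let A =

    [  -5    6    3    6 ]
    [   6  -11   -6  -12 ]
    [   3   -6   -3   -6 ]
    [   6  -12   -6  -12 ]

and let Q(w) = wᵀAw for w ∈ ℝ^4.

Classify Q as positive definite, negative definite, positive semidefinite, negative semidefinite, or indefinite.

Congruent diagonalization of A (simultaneous row and column reduction) yields pivots -5, -19/5, 6/19, 0.
That gives 1 positive, 2 negative, 1 zero pivots.
Hence Q is indefinite.

indefinite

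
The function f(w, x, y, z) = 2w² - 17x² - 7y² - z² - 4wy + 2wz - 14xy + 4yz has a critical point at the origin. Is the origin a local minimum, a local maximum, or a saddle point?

The Hessian at the origin is H = [[4, 0, -4, 2], [0, -34, -14, 0], [-4, -14, -14, 4], [2, 0, 4, -2]].
Congruent diagonalization of H (simultaneous row and column reduction) yields pivots 4, -34, -208/17, -3/52.
That gives 1 positive, 3 negative pivots.
H is indefinite, so the origin is a saddle point.

saddle point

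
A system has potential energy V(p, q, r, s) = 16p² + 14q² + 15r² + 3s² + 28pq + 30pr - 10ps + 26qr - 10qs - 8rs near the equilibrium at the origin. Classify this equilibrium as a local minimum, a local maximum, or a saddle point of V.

The Hessian at the origin is H = [[32, 28, 30, -10], [28, 28, 26, -10], [30, 26, 30, -8], [-10, -10, -8, 6]].
Applying the same elementary operations to the rows and columns of H produces a congruent diagonal matrix with entries 32, 7/2, 13/7, 20/13.
So there are 4 positive pivots.
H is positive definite, so the origin is a strict local minimum.

local minimum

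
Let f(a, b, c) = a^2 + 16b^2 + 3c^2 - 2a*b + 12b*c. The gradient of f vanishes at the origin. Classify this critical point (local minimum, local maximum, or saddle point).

The Hessian at the origin is H = [[2, -2, 0], [-2, 32, 12], [0, 12, 6]].
Congruent diagonalization of H (simultaneous row and column reduction) yields pivots 2, 30, 6/5.
So there are 3 positive pivots.
H is positive definite, so the origin is a strict local minimum.

local minimum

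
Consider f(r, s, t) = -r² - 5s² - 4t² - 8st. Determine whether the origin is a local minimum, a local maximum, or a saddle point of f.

local maximum

The Hessian at the origin is H = [[-2, 0, 0], [0, -10, -8], [0, -8, -8]].
An LDLᵀ factorisation of H has diagonal entries -2, -10, -8/5.
So there are 3 negative pivots.
H is negative definite, so the origin is a strict local maximum.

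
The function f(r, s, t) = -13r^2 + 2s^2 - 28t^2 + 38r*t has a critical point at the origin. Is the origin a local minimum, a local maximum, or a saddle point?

The Hessian at the origin is H = [[-26, 0, 38], [0, 4, 0], [38, 0, -56]].
Row-reducing H symmetrically gives the diagonal entries -26, 4, -6/13.
So there are 1 positive, 2 negative pivots.
H is indefinite, so the origin is a saddle point.

saddle point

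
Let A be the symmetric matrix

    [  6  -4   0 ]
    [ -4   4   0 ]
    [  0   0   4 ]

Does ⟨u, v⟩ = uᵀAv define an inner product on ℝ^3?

yes

Symmetric row and column elimination reduces A to a congruent diagonal form with pivots 6, 4/3, 4.
Counting signs: 3 positive.
Hence Q is positive definite.
⟨·,·⟩ is an inner product exactly when A is positive definite.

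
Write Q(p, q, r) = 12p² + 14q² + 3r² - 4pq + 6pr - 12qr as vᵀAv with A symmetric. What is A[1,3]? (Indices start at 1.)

3

The coefficient of p·r in Q is 6. For a symmetric A this equals A[1,3] + A[3,1] = 2·A[1,3].
So A[1,3] = 6/2 = 3.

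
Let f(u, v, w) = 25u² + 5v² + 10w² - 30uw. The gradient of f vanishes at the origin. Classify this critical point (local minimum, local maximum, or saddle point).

The Hessian at the origin is H = [[50, 0, -30], [0, 10, 0], [-30, 0, 20]].
Congruent diagonalization of H (simultaneous row and column reduction) yields pivots 50, 10, 2.
Counting signs: 3 positive.
H is positive definite, so the origin is a strict local minimum.

local minimum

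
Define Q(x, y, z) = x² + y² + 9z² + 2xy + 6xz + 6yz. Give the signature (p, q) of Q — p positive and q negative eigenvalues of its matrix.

The associated matrix is A = [[1, 1, 3], [1, 1, 3], [3, 3, 9]].
Symmetric row and column elimination reduces A to a congruent diagonal form with pivots 1, 0, 0.
Counting signs: 1 positive, 2 zero.

(1, 0)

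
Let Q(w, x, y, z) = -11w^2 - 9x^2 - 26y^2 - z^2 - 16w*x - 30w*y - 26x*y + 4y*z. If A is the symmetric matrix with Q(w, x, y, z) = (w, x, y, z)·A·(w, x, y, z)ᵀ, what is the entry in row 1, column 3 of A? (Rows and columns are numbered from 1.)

The coefficient of w·y in Q is -30. For a symmetric A this equals A[1,3] + A[3,1] = 2·A[1,3].
So A[1,3] = -30/2 = -15.

-15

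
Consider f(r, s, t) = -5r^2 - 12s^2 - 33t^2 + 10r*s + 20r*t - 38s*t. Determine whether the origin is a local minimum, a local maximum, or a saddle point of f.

local maximum

The Hessian at the origin is H = [[-10, 10, 20], [10, -24, -38], [20, -38, -66]].
An LDLᵀ factorisation of H has diagonal entries -10, -14, -20/7.
Counting signs: 3 negative.
H is negative definite, so the origin is a strict local maximum.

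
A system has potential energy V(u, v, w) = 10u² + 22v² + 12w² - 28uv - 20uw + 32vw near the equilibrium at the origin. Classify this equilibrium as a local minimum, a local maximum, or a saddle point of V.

local minimum

The Hessian at the origin is H = [[20, -28, -20], [-28, 44, 32], [-20, 32, 24]].
Congruent diagonalization of H (simultaneous row and column reduction) yields pivots 20, 24/5, 2/3.
So there are 3 positive pivots.
H is positive definite, so the origin is a strict local minimum.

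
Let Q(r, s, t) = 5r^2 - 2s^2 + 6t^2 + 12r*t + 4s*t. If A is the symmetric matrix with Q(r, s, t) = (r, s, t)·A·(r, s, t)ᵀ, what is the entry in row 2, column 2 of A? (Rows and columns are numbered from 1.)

The coefficient of s^2 in Q is -2, and that is exactly A[2,2].

-2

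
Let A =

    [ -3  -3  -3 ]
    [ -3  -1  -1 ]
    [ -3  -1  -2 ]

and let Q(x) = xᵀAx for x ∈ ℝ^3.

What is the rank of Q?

Applying the same elementary operations to the rows and columns of A produces a congruent diagonal matrix with entries -3, 2, -1.
So there are 1 positive, 2 negative pivots.
The rank is the number of nonzero pivots: 3.

3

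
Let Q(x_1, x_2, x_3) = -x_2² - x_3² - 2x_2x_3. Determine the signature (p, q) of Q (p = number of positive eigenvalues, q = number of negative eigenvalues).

(0, 1)

Write A = [[0, 0, 0], [0, -1, -1], [0, -1, -1]].
Applying the same elementary operations to the rows and columns of A produces a congruent diagonal matrix with entries 0, -1, 0.
Counting signs: 1 negative, 2 zero.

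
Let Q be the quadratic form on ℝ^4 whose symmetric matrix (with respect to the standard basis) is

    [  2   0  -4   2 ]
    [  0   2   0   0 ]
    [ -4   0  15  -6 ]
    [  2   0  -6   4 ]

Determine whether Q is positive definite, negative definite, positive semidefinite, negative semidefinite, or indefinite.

Row-reducing A symmetrically gives the diagonal entries 2, 2, 7, 10/7.
Counting signs: 4 positive.
Hence Q is positive definite.

positive definite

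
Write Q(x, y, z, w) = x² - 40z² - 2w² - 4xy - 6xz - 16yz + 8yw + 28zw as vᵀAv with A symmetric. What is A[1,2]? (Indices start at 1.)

The coefficient of x·y in Q is -4. For a symmetric A this equals A[1,2] + A[2,1] = 2·A[1,2].
So A[1,2] = -4/2 = -2.

-2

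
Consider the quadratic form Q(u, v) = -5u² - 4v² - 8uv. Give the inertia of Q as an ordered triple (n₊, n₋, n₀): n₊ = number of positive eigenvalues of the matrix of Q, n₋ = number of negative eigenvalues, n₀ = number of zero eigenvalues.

Write A = [[-5, -4], [-4, -4]].
An LDLᵀ factorisation of A has diagonal entries -5, -4/5.
That gives 2 negative pivots.

(0, 2, 0)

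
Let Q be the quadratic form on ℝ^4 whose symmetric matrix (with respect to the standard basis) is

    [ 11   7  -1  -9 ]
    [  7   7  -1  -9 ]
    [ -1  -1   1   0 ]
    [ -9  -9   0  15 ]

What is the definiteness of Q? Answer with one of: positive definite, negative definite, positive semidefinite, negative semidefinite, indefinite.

positive definite

Leading principal minors: Δ_1 = 11, Δ_2 = 28, Δ_3 = 24, Δ_4 = 36.
All leading principal minors are positive, so by Sylvester's criterion Q is positive definite.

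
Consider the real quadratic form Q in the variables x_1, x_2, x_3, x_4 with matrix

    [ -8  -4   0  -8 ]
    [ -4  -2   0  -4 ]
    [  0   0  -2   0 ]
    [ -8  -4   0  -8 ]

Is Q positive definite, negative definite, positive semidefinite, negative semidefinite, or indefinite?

Congruent diagonalization of A (simultaneous row and column reduction) yields pivots -8, 0, -2, 0.
Counting signs: 2 negative, 2 zero.
Hence Q is negative semidefinite.

negative semidefinite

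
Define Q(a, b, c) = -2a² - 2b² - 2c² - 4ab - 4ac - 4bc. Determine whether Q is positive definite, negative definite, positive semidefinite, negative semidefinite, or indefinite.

negative semidefinite

The symmetric matrix is A = [[-2, -2, -2], [-2, -2, -2], [-2, -2, -2]].
Row-reducing A symmetrically gives the diagonal entries -2, 0, 0.
So there are 1 negative, 2 zero pivots.
Hence Q is negative semidefinite.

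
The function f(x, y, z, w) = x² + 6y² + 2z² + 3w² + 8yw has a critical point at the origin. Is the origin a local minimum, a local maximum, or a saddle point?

local minimum

The Hessian at the origin is H = [[2, 0, 0, 0], [0, 12, 0, 8], [0, 0, 4, 0], [0, 8, 0, 6]].
Congruent diagonalization of H (simultaneous row and column reduction) yields pivots 2, 12, 4, 2/3.
So there are 4 positive pivots.
H is positive definite, so the origin is a strict local minimum.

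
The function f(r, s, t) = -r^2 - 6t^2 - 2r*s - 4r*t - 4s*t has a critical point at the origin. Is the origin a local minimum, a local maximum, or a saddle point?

saddle point

The Hessian at the origin is H = [[-2, -2, -4], [-2, 0, -4], [-4, -4, -12]].
Applying the same elementary operations to the rows and columns of H produces a congruent diagonal matrix with entries -2, 2, -4.
So there are 1 positive, 2 negative pivots.
H is indefinite, so the origin is a saddle point.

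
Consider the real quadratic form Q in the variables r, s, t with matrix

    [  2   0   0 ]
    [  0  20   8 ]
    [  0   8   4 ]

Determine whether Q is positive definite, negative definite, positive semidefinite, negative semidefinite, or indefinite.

positive definite

Symmetric row and column elimination reduces A to a congruent diagonal form with pivots 2, 20, 4/5.
Counting signs: 3 positive.
Hence Q is positive definite.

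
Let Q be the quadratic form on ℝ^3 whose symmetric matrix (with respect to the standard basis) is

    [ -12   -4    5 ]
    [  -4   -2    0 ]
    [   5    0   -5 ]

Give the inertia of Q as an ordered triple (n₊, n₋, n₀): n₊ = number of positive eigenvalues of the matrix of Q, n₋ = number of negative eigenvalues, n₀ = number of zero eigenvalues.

Row-reducing A symmetrically gives the diagonal entries -12, -2/3, 5/4.
That gives 1 positive, 2 negative pivots.

(1, 2, 0)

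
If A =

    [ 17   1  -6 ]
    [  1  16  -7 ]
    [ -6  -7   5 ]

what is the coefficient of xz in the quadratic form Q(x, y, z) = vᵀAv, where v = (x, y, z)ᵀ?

-12

The coefficient of xz is A[1,3] + A[3,1] = 2·(-6) = -12.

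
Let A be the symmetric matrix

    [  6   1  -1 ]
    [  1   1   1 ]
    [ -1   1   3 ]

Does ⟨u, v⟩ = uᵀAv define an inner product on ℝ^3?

Applying the same elementary operations to the rows and columns of A produces a congruent diagonal matrix with entries 6, 5/6, 6/5.
Counting signs: 3 positive.
Hence Q is positive definite.
⟨·,·⟩ is an inner product exactly when A is positive definite.

yes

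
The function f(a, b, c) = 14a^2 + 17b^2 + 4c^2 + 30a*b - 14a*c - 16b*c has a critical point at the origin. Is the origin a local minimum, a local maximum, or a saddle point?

The Hessian at the origin is H = [[28, 30, -14], [30, 34, -16], [-14, -16, 8]].
Row-reducing H symmetrically gives the diagonal entries 28, 13/7, 6/13.
That gives 3 positive pivots.
H is positive definite, so the origin is a strict local minimum.

local minimum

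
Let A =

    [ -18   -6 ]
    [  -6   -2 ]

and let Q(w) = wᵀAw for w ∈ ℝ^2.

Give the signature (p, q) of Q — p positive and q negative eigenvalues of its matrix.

(0, 1)

Row-reducing A symmetrically gives the diagonal entries -18, 0.
So there are 1 negative, 1 zero pivots.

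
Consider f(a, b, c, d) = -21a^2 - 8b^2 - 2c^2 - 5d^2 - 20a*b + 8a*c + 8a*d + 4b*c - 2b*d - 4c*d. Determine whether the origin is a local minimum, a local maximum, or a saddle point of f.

local maximum

The Hessian at the origin is H = [[-42, -20, 8, 8], [-20, -16, 4, -2], [8, 4, -4, -4], [8, -2, -4, -10]].
Congruent diagonalization of H (simultaneous row and column reduction) yields pivots -42, -136/21, -42/17, -3/7.
That gives 4 negative pivots.
H is negative definite, so the origin is a strict local maximum.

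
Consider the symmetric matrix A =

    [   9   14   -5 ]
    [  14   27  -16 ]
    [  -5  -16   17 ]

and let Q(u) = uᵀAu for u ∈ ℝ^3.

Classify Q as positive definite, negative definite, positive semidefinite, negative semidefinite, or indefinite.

Row-reducing A symmetrically gives the diagonal entries 9, 47/9, 60/47.
Counting signs: 3 positive.
Hence Q is positive definite.

positive definite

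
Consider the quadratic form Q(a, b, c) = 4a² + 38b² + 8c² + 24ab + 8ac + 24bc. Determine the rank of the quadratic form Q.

Write A = [[4, 12, 4], [12, 38, 12], [4, 12, 8]].
Applying the same elementary operations to the rows and columns of A produces a congruent diagonal matrix with entries 4, 2, 4.
Counting signs: 3 positive.
The rank is the number of nonzero pivots: 3.

3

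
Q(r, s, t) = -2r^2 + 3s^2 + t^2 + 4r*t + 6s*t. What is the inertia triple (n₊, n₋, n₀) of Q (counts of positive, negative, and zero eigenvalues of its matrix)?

(1, 1, 1)

Write A = [[-2, 0, 2], [0, 3, 3], [2, 3, 1]].
Congruent diagonalization of A (simultaneous row and column reduction) yields pivots -2, 3, 0.
That gives 1 positive, 1 negative, 1 zero pivots.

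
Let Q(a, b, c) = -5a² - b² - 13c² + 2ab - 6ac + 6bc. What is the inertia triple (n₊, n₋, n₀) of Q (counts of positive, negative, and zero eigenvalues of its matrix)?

(0, 3, 0)

The associated matrix is A = [[-5, 1, -3], [1, -1, 3], [-3, 3, -13]].
Congruent diagonalization of A (simultaneous row and column reduction) yields pivots -5, -4/5, -4.
So there are 3 negative pivots.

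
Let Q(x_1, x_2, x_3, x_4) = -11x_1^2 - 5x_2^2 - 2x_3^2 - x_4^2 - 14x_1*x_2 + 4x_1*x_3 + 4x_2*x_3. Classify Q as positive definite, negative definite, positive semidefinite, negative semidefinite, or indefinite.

negative definite

The associated matrix is A = [[-11, -7, 2, 0], [-7, -5, 2, 0], [2, 2, -2, 0], [0, 0, 0, -1]].
Applying the same elementary operations to the rows and columns of A produces a congruent diagonal matrix with entries -11, -6/11, -2/3, -1.
That gives 4 negative pivots.
Hence Q is negative definite.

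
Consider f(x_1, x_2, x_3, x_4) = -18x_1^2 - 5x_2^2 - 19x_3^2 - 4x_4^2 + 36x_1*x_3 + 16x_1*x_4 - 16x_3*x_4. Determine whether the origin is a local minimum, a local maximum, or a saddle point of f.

The Hessian at the origin is H = [[-36, 0, 36, 16], [0, -10, 0, 0], [36, 0, -38, -16], [16, 0, -16, -8]].
An LDLᵀ factorisation of H has diagonal entries -36, -10, -2, -8/9.
Counting signs: 4 negative.
H is negative definite, so the origin is a strict local maximum.

local maximum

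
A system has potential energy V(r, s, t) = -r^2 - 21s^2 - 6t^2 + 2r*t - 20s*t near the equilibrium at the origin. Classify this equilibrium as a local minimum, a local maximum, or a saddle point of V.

local maximum

The Hessian at the origin is H = [[-2, 0, 2], [0, -42, -20], [2, -20, -12]].
An LDLᵀ factorisation of H has diagonal entries -2, -42, -10/21.
Counting signs: 3 negative.
H is negative definite, so the origin is a strict local maximum.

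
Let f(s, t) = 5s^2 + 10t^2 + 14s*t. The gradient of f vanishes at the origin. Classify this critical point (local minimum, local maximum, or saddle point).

The Hessian at the origin is H = [[10, 14], [14, 20]].
det H = 10·20 − (14)² = 4 > 0 and H[1,1] = 10 > 0, so H is positive definite.
Therefore the origin is a local minimum.

local minimum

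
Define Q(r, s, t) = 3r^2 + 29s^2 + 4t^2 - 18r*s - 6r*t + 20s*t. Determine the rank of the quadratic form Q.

The associated matrix is A = [[3, -9, -3], [-9, 29, 10], [-3, 10, 4]].
Row-reducing A symmetrically gives the diagonal entries 3, 2, 1/2.
So there are 3 positive pivots.
The rank is the number of nonzero pivots: 3.

3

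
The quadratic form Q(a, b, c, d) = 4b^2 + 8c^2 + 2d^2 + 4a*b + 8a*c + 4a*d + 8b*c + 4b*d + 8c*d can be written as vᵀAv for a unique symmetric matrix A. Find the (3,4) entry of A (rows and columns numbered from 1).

4

The coefficient of c·d in Q is 8. For a symmetric A this equals A[3,4] + A[4,3] = 2·A[3,4].
So A[3,4] = 8/2 = 4.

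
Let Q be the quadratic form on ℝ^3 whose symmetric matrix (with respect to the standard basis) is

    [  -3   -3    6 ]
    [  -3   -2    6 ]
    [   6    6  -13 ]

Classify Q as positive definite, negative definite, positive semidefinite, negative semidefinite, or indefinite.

indefinite

Applying the same elementary operations to the rows and columns of A produces a congruent diagonal matrix with entries -3, 1, -1.
So there are 1 positive, 2 negative pivots.
Hence Q is indefinite.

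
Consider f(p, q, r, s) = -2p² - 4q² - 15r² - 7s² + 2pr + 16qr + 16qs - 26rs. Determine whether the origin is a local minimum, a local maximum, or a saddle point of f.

saddle point

The Hessian at the origin is H = [[-4, 0, 2, 0], [0, -8, 16, 16], [2, 16, -30, -26], [0, 16, -26, -14]].
Symmetric row and column elimination reduces H to a congruent diagonal form with pivots -4, -8, 3, 6.
So there are 2 positive, 2 negative pivots.
H is indefinite, so the origin is a saddle point.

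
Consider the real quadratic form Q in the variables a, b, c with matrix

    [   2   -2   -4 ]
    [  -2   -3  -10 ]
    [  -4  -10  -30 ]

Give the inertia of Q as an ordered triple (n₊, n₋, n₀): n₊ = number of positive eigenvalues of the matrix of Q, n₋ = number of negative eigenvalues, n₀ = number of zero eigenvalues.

Applying the same elementary operations to the rows and columns of A produces a congruent diagonal matrix with entries 2, -5, 6/5.
So there are 2 positive, 1 negative pivots.

(2, 1, 0)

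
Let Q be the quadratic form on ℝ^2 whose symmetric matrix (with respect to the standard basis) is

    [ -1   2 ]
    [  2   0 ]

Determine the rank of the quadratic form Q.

Symmetric row and column elimination reduces A to a congruent diagonal form with pivots -1, 4.
That gives 1 positive, 1 negative pivots.
The rank is the number of nonzero pivots: 2.

2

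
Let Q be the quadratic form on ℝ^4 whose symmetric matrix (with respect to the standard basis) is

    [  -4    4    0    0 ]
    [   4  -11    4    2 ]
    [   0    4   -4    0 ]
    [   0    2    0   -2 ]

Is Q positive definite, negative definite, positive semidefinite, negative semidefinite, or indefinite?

negative definite

Leading principal minors: Δ_1 = -4, Δ_2 = 28, Δ_3 = -48, Δ_4 = 32.
The signs alternate starting with Δ_1 < 0, so by Sylvester's criterion Q is negative definite.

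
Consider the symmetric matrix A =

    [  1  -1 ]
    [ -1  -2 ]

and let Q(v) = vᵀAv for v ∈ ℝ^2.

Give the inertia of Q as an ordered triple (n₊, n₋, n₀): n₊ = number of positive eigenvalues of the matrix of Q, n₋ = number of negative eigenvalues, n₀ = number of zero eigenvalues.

(1, 1, 0)

Congruent diagonalization of A (simultaneous row and column reduction) yields pivots 1, -3.
So there are 1 positive, 1 negative pivots.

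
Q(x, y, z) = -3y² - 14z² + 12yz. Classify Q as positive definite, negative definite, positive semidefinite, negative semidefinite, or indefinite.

The associated matrix is A = [[0, 0, 0], [0, -3, 6], [0, 6, -14]].
Congruent diagonalization of A (simultaneous row and column reduction) yields pivots 0, -3, -2.
Counting signs: 2 negative, 1 zero.
Hence Q is negative semidefinite.

negative semidefinite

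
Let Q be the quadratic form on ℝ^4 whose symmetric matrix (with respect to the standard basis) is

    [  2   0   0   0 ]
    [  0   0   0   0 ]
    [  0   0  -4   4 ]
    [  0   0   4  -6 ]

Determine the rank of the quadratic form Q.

3

Symmetric row and column elimination reduces A to a congruent diagonal form with pivots 2, 0, -4, -2.
So there are 1 positive, 2 negative, 1 zero pivots.
The rank is the number of nonzero pivots: 3.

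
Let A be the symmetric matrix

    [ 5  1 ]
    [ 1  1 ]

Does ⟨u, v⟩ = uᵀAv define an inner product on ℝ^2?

For the 2×2 matrix [[5, 1], [1, 1]]: det = 5·1 − (1)² = 4, trace = 6.
det > 0 so both eigenvalues share the sign of the trace; trace = 6 > 0 ⇒ both positive.
⟨·,·⟩ is an inner product exactly when A is positive definite.

yes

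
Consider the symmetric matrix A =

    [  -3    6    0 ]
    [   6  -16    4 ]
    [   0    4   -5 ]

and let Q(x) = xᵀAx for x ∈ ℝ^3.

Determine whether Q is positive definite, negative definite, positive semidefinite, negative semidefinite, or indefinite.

Leading principal minors: Δ_1 = -3, Δ_2 = 12, Δ_3 = -12.
The signs alternate starting with Δ_1 < 0, so by Sylvester's criterion Q is negative definite.

negative definite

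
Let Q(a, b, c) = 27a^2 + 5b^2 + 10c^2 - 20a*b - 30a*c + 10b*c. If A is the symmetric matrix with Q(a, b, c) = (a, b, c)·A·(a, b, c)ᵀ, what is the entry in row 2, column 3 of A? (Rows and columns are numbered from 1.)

The coefficient of b·c in Q is 10. For a symmetric A this equals A[2,3] + A[3,2] = 2·A[2,3].
So A[2,3] = 10/2 = 5.

5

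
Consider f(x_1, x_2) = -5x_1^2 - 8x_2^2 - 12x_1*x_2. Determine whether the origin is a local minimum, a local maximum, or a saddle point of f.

The Hessian at the origin is H = [[-10, -12], [-12, -16]].
det H = -10·-16 − (-12)² = 16 > 0 and H[1,1] = -10 < 0, so H is negative definite.
Therefore the origin is a local maximum.

local maximum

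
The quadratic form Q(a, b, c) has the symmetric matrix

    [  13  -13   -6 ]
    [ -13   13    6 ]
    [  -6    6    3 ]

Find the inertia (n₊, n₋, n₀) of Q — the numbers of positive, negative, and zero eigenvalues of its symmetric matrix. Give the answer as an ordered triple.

(2, 0, 1)

Row-reducing A symmetrically gives the diagonal entries 13, 0, 3/13.
Counting signs: 2 positive, 1 zero.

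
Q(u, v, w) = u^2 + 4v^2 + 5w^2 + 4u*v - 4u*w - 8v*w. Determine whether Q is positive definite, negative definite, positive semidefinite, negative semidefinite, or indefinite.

The symmetric matrix is A = [[1, 2, -2], [2, 4, -4], [-2, -4, 5]].
Applying the same elementary operations to the rows and columns of A produces a congruent diagonal matrix with entries 1, 0, 1.
So there are 2 positive, 1 zero pivots.
Hence Q is positive semidefinite.

positive semidefinite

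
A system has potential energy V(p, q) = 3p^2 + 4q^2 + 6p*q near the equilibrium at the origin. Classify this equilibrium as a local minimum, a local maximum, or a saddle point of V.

local minimum

The Hessian at the origin is H = [[6, 6], [6, 8]].
det H = 6·8 − (6)² = 12 > 0 and H[1,1] = 6 > 0, so H is positive definite.
Therefore the origin is a local minimum.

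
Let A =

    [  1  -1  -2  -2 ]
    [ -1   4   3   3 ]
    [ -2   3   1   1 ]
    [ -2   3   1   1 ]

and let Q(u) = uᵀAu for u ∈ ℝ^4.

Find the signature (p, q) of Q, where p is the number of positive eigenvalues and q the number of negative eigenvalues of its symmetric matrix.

(2, 1)

Row-reducing A symmetrically gives the diagonal entries 1, 3, -10/3, 0.
So there are 2 positive, 1 negative, 1 zero pivots.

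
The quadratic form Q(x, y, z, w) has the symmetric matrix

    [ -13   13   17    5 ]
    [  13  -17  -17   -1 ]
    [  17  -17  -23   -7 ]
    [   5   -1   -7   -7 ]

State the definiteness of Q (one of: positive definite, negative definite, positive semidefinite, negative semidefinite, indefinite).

negative definite

Leading principal minors: Δ_1 = -13, Δ_2 = 52, Δ_3 = -40, Δ_4 = 32.
The signs alternate starting with Δ_1 < 0, so by Sylvester's criterion Q is negative definite.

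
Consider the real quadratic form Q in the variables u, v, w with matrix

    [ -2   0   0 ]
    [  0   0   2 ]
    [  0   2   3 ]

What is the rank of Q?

3

Row reduction of A gives 3 nonzero rows, so rank A = 3.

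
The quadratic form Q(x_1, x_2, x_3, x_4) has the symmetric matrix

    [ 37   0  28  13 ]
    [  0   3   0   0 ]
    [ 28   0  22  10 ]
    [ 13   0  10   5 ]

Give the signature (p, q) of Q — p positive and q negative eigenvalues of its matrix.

An LDLᵀ factorisation of A has diagonal entries 37, 3, 30/37, 2/5.
So there are 4 positive pivots.

(4, 0)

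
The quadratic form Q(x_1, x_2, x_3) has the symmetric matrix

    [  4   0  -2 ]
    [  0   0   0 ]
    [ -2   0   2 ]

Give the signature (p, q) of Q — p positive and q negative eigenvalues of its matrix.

Symmetric row and column elimination reduces A to a congruent diagonal form with pivots 4, 0, 1.
That gives 2 positive, 1 zero pivots.

(2, 0)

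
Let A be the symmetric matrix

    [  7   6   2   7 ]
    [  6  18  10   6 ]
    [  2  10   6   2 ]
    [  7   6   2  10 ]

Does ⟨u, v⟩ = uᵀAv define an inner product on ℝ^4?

Leading principal minors: Δ_1 = 7, Δ_2 = 90, Δ_3 = 8, Δ_4 = 24.
All leading principal minors are positive, so by Sylvester's criterion Q is positive definite.
⟨·,·⟩ is an inner product exactly when A is positive definite.

yes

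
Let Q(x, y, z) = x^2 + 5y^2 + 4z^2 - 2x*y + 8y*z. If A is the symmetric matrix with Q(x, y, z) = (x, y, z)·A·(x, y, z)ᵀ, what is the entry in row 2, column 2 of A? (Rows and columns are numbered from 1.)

5

The coefficient of y^2 in Q is 5, and that is exactly A[2,2].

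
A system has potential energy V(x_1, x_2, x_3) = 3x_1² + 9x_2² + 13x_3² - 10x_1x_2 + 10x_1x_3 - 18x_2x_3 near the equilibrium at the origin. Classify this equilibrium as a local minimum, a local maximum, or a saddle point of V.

The Hessian at the origin is H = [[6, -10, 10], [-10, 18, -18], [10, -18, 26]].
Applying the same elementary operations to the rows and columns of H produces a congruent diagonal matrix with entries 6, 4/3, 8.
Counting signs: 3 positive.
H is positive definite, so the origin is a strict local minimum.

local minimum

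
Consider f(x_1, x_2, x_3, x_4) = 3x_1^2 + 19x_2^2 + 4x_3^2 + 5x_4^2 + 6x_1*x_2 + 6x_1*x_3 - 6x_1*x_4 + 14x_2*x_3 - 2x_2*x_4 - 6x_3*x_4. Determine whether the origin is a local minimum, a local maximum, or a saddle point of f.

The Hessian at the origin is H = [[6, 6, 6, -6], [6, 38, 14, -2], [6, 14, 8, -6], [-6, -2, -6, 10]].
H is indefinite, so the origin is a saddle point.

saddle point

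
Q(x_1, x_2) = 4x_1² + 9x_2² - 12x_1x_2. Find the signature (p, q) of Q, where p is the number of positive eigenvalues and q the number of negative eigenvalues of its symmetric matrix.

(1, 0)

The associated matrix is A = [[4, -6], [-6, 9]].
Applying the same elementary operations to the rows and columns of A produces a congruent diagonal matrix with entries 4, 0.
Counting signs: 1 positive, 1 zero.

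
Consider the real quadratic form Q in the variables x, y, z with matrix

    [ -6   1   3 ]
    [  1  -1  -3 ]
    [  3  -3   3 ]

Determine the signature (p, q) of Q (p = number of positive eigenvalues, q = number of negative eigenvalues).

(1, 2)

Symmetric row and column elimination reduces A to a congruent diagonal form with pivots -6, -5/6, 12.
So there are 1 positive, 2 negative pivots.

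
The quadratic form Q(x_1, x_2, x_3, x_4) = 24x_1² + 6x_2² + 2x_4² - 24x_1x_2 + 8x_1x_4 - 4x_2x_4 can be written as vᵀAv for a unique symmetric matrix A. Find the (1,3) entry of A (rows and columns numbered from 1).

The coefficient of x_1·x_3 in Q is 0. For a symmetric A this equals A[1,3] + A[3,1] = 2·A[1,3].
So A[1,3] = 0/2 = 0.

0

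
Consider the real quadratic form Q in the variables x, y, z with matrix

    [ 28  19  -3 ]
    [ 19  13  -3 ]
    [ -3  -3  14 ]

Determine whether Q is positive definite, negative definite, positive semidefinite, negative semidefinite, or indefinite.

positive definite

Leading principal minors: Δ_1 = 28, Δ_2 = 3, Δ_3 = 15.
All leading principal minors are positive, so by Sylvester's criterion Q is positive definite.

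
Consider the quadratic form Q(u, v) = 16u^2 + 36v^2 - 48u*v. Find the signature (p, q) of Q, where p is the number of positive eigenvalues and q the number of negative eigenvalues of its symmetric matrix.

(1, 0)

The symmetric matrix is A = [[16, -24], [-24, 36]].
Symmetric row and column elimination reduces A to a congruent diagonal form with pivots 16, 0.
So there are 1 positive, 1 zero pivots.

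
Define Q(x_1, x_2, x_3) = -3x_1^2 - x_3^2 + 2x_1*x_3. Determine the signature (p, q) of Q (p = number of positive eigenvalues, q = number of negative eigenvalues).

(0, 2)

The associated matrix is A = [[-3, 0, 1], [0, 0, 0], [1, 0, -1]].
Applying the same elementary operations to the rows and columns of A produces a congruent diagonal matrix with entries -3, 0, -2/3.
So there are 2 negative, 1 zero pivots.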